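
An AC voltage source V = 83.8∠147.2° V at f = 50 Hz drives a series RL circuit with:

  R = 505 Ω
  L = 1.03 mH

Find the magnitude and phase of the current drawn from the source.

Step 1 — Angular frequency: ω = 2π·f = 2π·50 = 314.2 rad/s.
Step 2 — Component impedances:
  R: Z = R = 505 Ω
  L: Z = jωL = j·314.2·0.00103 = 0 + j0.3236 Ω
Step 3 — Series combination: Z_total = R + L = 505 + j0.3236 Ω = 505∠0.0° Ω.
Step 4 — Source phasor: V = 83.8∠147.2° V = -70.44 + j45.4 V.
Step 5 — Ohm's law: I = V / Z_total = (-70.44 + j45.4) / (505 + j0.3236) = -0.1394 + j0.08998 A.
Step 6 — Convert to polar: |I| = 0.1659 A, ∠I = 147.2°.

I = 0.1659∠147.2° A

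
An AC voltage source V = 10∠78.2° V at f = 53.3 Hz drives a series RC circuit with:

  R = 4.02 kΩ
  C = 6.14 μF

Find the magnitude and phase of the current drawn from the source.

Step 1 — Angular frequency: ω = 2π·f = 2π·53.3 = 334.9 rad/s.
Step 2 — Component impedances:
  R: Z = R = 4020 Ω
  C: Z = 1/(jωC) = -j/(ω·C) = 0 - j486.3 Ω
Step 3 — Series combination: Z_total = R + C = 4020 - j486.3 Ω = 4049∠-6.9° Ω.
Step 4 — Source phasor: V = 10∠78.2° V = 2.045 + j9.789 V.
Step 5 — Ohm's law: I = V / Z_total = (2.045 + j9.789) / (4020 - j486.3) = 0.000211 + j0.002461 A.
Step 6 — Convert to polar: |I| = 0.00247 A, ∠I = 85.1°.

I = 0.00247∠85.1° A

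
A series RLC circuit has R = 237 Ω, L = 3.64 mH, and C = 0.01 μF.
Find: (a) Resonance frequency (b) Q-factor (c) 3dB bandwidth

Step 1 — Resonance: ω₀ = 1/√(LC) = 1/√(0.00364·1e-08) = 1.657e+05 rad/s.
Step 2 — f₀ = ω₀/(2π) = 2.638e+04 Hz.
Step 3 — Series Q: Q = ω₀L/R = 1.657e+05·0.00364/237 = 2.546.
Step 4 — Bandwidth: Δω = ω₀/Q = 6.511e+04 rad/s; BW = Δω/(2π) = 1.036e+04 Hz.

(a) f₀ = 2.638e+04 Hz  (b) Q = 2.546  (c) BW = 1.036e+04 Hz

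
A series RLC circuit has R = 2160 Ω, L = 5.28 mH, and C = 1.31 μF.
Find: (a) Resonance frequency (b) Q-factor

Step 1 — Resonance condition Im(Z)=0 gives ω₀ = 1/√(LC).
Step 2 — ω₀ = 1/√(0.00528·1.31e-06) = 1.202e+04 rad/s.
Step 3 — f₀ = ω₀/(2π) = 1914 Hz.
Step 4 — Series Q: Q = ω₀L/R = 1.202e+04·0.00528/2160 = 0.02939.

(a) f₀ = 1914 Hz  (b) Q = 0.02939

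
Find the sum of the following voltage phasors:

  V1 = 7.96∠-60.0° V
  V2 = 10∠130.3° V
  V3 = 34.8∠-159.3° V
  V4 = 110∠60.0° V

Step 1 — Convert each phasor to rectangular form:
  V1 = 7.96·(cos(-60.0°) + j·sin(-60.0°)) = 3.98 - j6.894 V
  V2 = 10·(cos(130.3°) + j·sin(130.3°)) = -6.468 + j7.627 V
  V3 = 34.8·(cos(-159.3°) + j·sin(-159.3°)) = -32.55 - j12.3 V
  V4 = 110·(cos(60.0°) + j·sin(60.0°)) = 55 + j95.26 V
Step 2 — Sum components: V_total = 19.96 + j83.69 V.
Step 3 — Convert to polar: |V_total| = 86.04 V, ∠V_total = 76.6°.

V_total = 86.04∠76.6° V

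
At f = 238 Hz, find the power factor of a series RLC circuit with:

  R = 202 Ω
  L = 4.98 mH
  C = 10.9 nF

Step 1 — Angular frequency: ω = 2π·f = 2π·238 = 1495 rad/s.
Step 2 — Component impedances:
  R: Z = R = 202 Ω
  L: Z = jωL = j·1495·0.00498 = 0 + j7.447 Ω
  C: Z = 1/(jωC) = -j/(ω·C) = 0 - j6.135e+04 Ω
Step 3 — Series combination: Z_total = R + L + C = 202 - j6.134e+04 Ω = 6.134e+04∠-89.8° Ω.
Step 4 — Power factor: PF = cos(φ) = Re(Z)/|Z| = 202/6.134e+04 = 0.003293.
Step 5 — Type: Im(Z) = -6.134e+04 ⇒ leading (phase φ = -89.8°).

PF = 0.003293 (leading, φ = -89.8°)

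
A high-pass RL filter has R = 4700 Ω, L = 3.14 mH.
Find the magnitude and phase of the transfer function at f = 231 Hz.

Step 1 — Angular frequency: ω = 2π·231 = 1451 rad/s.
Step 2 — Transfer function: H(jω) = jωL/(R + jωL).
Step 3 — Numerator jωL = j·4.557; denominator R + jωL = 4700 + j4.557.
Step 4 — H = 9.403e-07 + j0.0009697.
Step 5 — Magnitude: |H| = 0.0009697 (-60.3 dB); phase: φ = 89.9°.

|H| = 0.0009697 (-60.3 dB), φ = 89.9°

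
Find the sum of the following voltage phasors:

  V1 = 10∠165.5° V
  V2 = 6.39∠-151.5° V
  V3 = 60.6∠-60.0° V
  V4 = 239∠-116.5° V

Step 1 — Convert each phasor to rectangular form:
  V1 = 10·(cos(165.5°) + j·sin(165.5°)) = -9.681 + j2.504 V
  V2 = 6.39·(cos(-151.5°) + j·sin(-151.5°)) = -5.616 - j3.049 V
  V3 = 60.6·(cos(-60.0°) + j·sin(-60.0°)) = 30.3 - j52.48 V
  V4 = 239·(cos(-116.5°) + j·sin(-116.5°)) = -106.6 - j213.9 V
Step 2 — Sum components: V_total = -91.64 - j266.9 V.
Step 3 — Convert to polar: |V_total| = 282.2 V, ∠V_total = -108.9°.

V_total = 282.2∠-108.9° V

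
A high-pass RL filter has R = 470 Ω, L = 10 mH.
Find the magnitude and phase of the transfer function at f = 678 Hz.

Step 1 — Angular frequency: ω = 2π·678 = 4260 rad/s.
Step 2 — Transfer function: H(jω) = jωL/(R + jωL).
Step 3 — Numerator jωL = j·42.6; denominator R + jωL = 470 + j42.6.
Step 4 — H = 0.008148 + j0.0899.
Step 5 — Magnitude: |H| = 0.09027 (-20.9 dB); phase: φ = 84.8°.

|H| = 0.09027 (-20.9 dB), φ = 84.8°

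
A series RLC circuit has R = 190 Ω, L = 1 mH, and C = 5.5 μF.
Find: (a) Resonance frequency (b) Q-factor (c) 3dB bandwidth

Step 1 — Resonance condition Im(Z)=0 gives ω₀ = 1/√(LC).
Step 2 — ω₀ = 1/√(0.001·5.5e-06) = 1.348e+04 rad/s.
Step 3 — f₀ = ω₀/(2π) = 2146 Hz.
Step 4 — Series Q: Q = ω₀L/R = 1.348e+04·0.001/190 = 0.07097.
Step 5 — 3dB bandwidth: Δω = ω₀/Q = 1.9e+05 rad/s; BW = Δω/(2π) = 3.024e+04 Hz.

(a) f₀ = 2146 Hz  (b) Q = 0.07097  (c) BW = 3.024e+04 Hz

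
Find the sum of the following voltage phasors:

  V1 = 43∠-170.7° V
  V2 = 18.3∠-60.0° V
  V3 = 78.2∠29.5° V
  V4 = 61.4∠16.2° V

Step 1 — Convert each phasor to rectangular form:
  V1 = 43·(cos(-170.7°) + j·sin(-170.7°)) = -42.43 - j6.949 V
  V2 = 18.3·(cos(-60.0°) + j·sin(-60.0°)) = 9.15 - j15.85 V
  V3 = 78.2·(cos(29.5°) + j·sin(29.5°)) = 68.06 + j38.51 V
  V4 = 61.4·(cos(16.2°) + j·sin(16.2°)) = 58.96 + j17.13 V
Step 2 — Sum components: V_total = 93.74 + j32.84 V.
Step 3 — Convert to polar: |V_total| = 99.33 V, ∠V_total = 19.3°.

V_total = 99.33∠19.3° V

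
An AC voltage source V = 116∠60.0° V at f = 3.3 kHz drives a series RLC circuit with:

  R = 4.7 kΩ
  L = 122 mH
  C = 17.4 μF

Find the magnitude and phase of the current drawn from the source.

Step 1 — Angular frequency: ω = 2π·f = 2π·3300 = 2.073e+04 rad/s.
Step 2 — Component impedances:
  R: Z = R = 4700 Ω
  L: Z = jωL = j·2.073e+04·0.122 = 0 + j2530 Ω
  C: Z = 1/(jωC) = -j/(ω·C) = 0 - j2.772 Ω
Step 3 — Series combination: Z_total = R + L + C = 4700 + j2527 Ω = 5336∠28.3° Ω.
Step 4 — Source phasor: V = 116∠60.0° V = 58 + j100.5 V.
Step 5 — Ohm's law: I = V / Z_total = (58 + j100.5) / (4700 + j2527) = 0.01849 + j0.01143 A.
Step 6 — Convert to polar: |I| = 0.02174 A, ∠I = 31.7°.

I = 0.02174∠31.7° A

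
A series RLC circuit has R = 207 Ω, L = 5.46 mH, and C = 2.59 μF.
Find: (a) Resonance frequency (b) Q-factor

Step 1 — Resonance condition Im(Z)=0 gives ω₀ = 1/√(LC).
Step 2 — ω₀ = 1/√(0.00546·2.59e-06) = 8409 rad/s.
Step 3 — f₀ = ω₀/(2π) = 1338 Hz.
Step 4 — Series Q: Q = ω₀L/R = 8409·0.00546/207 = 0.2218.

(a) f₀ = 1338 Hz  (b) Q = 0.2218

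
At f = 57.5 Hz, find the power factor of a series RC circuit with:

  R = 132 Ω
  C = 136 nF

Step 1 — Angular frequency: ω = 2π·f = 2π·57.5 = 361.3 rad/s.
Step 2 — Component impedances:
  R: Z = R = 132 Ω
  C: Z = 1/(jωC) = -j/(ω·C) = 0 - j2.035e+04 Ω
Step 3 — Series combination: Z_total = R + C = 132 - j2.035e+04 Ω = 2.035e+04∠-89.6° Ω.
Step 4 — Power factor: PF = cos(φ) = Re(Z)/|Z| = 132/2.035e+04 = 0.006486.
Step 5 — Type: Im(Z) = -2.035e+04 ⇒ leading (phase φ = -89.6°).

PF = 0.006486 (leading, φ = -89.6°)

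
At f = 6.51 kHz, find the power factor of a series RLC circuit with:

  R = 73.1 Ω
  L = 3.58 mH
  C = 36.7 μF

Step 1 — Angular frequency: ω = 2π·f = 2π·6510 = 4.09e+04 rad/s.
Step 2 — Component impedances:
  R: Z = R = 73.1 Ω
  L: Z = jωL = j·4.09e+04·0.00358 = 0 + j146.4 Ω
  C: Z = 1/(jωC) = -j/(ω·C) = 0 - j0.6662 Ω
Step 3 — Series combination: Z_total = R + L + C = 73.1 + j145.8 Ω = 163.1∠63.4° Ω.
Step 4 — Power factor: PF = cos(φ) = Re(Z)/|Z| = 73.1/163.07 = 0.4483.
Step 5 — Type: Im(Z) = 145.8 ⇒ lagging (phase φ = 63.4°).

PF = 0.4483 (lagging, φ = 63.4°)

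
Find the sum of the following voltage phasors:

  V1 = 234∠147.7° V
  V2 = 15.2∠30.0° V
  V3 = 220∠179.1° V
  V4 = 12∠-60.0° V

Step 1 — Convert each phasor to rectangular form:
  V1 = 234·(cos(147.7°) + j·sin(147.7°)) = -197.8 + j125 V
  V2 = 15.2·(cos(30.0°) + j·sin(30.0°)) = 13.16 + j7.6 V
  V3 = 220·(cos(179.1°) + j·sin(179.1°)) = -220 + j3.456 V
  V4 = 12·(cos(-60.0°) + j·sin(-60.0°)) = 6 - j10.39 V
Step 2 — Sum components: V_total = -398.6 + j125.7 V.
Step 3 — Convert to polar: |V_total| = 418 V, ∠V_total = 162.5°.

V_total = 418∠162.5° V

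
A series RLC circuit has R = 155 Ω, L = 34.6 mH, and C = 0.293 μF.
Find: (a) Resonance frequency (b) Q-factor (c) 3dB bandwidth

Step 1 — Resonance: ω₀ = 1/√(LC) = 1/√(0.0346·2.93e-07) = 9932 rad/s.
Step 2 — f₀ = ω₀/(2π) = 1581 Hz.
Step 3 — Series Q: Q = ω₀L/R = 9932·0.0346/155 = 2.217.
Step 4 — Bandwidth: Δω = ω₀/Q = 4480 rad/s; BW = Δω/(2π) = 713 Hz.

(a) f₀ = 1581 Hz  (b) Q = 2.217  (c) BW = 713 Hz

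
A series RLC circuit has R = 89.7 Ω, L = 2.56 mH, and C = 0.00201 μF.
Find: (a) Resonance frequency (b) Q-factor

Step 1 — Resonance condition Im(Z)=0 gives ω₀ = 1/√(LC).
Step 2 — ω₀ = 1/√(0.00256·2.01e-09) = 4.408e+05 rad/s.
Step 3 — f₀ = ω₀/(2π) = 7.016e+04 Hz.
Step 4 — Series Q: Q = ω₀L/R = 4.408e+05·0.00256/89.7 = 12.58.

(a) f₀ = 7.016e+04 Hz  (b) Q = 12.58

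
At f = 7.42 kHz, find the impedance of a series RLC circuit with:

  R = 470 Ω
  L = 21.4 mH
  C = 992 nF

Step 1 — Angular frequency: ω = 2π·f = 2π·7420 = 4.662e+04 rad/s.
Step 2 — Component impedances:
  R: Z = R = 470 Ω
  L: Z = jωL = j·4.662e+04·0.0214 = 0 + j997.7 Ω
  C: Z = 1/(jωC) = -j/(ω·C) = 0 - j21.62 Ω
Step 3 — Series combination: Z_total = R + L + C = 470 + j976.1 Ω = 1083∠64.3° Ω.

Z = 470 + j976.1 Ω = 1083∠64.3° Ω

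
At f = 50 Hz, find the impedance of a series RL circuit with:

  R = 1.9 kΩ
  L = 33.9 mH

Step 1 — Angular frequency: ω = 2π·f = 2π·50 = 314.2 rad/s.
Step 2 — Component impedances:
  R: Z = R = 1900 Ω
  L: Z = jωL = j·314.2·0.0339 = 0 + j10.65 Ω
Step 3 — Series combination: Z_total = R + L = 1900 + j10.65 Ω = 1900∠0.3° Ω.

Z = 1900 + j10.65 Ω = 1900∠0.3° Ω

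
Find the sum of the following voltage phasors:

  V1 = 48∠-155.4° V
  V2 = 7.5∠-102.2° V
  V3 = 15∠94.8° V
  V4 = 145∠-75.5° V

Step 1 — Convert each phasor to rectangular form:
  V1 = 48·(cos(-155.4°) + j·sin(-155.4°)) = -43.64 - j19.98 V
  V2 = 7.5·(cos(-102.2°) + j·sin(-102.2°)) = -1.585 - j7.331 V
  V3 = 15·(cos(94.8°) + j·sin(94.8°)) = -1.255 + j14.95 V
  V4 = 145·(cos(-75.5°) + j·sin(-75.5°)) = 36.31 - j140.4 V
Step 2 — Sum components: V_total = -10.18 - j152.7 V.
Step 3 — Convert to polar: |V_total| = 153.1 V, ∠V_total = -93.8°.

V_total = 153.1∠-93.8° V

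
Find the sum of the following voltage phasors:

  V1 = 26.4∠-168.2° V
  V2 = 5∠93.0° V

Step 1 — Convert each phasor to rectangular form:
  V1 = 26.4·(cos(-168.2°) + j·sin(-168.2°)) = -25.84 - j5.399 V
  V2 = 5·(cos(93.0°) + j·sin(93.0°)) = -0.2617 + j4.993 V
Step 2 — Sum components: V_total = -26.1 - j0.4055 V.
Step 3 — Convert to polar: |V_total| = 26.11 V, ∠V_total = -179.1°.

V_total = 26.11∠-179.1° V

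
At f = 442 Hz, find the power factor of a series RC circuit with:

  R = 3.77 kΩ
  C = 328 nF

Step 1 — Angular frequency: ω = 2π·f = 2π·442 = 2777 rad/s.
Step 2 — Component impedances:
  R: Z = R = 3770 Ω
  C: Z = 1/(jωC) = -j/(ω·C) = 0 - j1098 Ω
Step 3 — Series combination: Z_total = R + C = 3770 - j1098 Ω = 3927∠-16.2° Ω.
Step 4 — Power factor: PF = cos(φ) = Re(Z)/|Z| = 3770/3926.6 = 0.9601.
Step 5 — Type: Im(Z) = -1098 ⇒ leading (phase φ = -16.2°).

PF = 0.9601 (leading, φ = -16.2°)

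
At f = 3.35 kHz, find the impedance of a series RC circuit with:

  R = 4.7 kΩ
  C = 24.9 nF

Step 1 — Angular frequency: ω = 2π·f = 2π·3350 = 2.105e+04 rad/s.
Step 2 — Component impedances:
  R: Z = R = 4700 Ω
  C: Z = 1/(jωC) = -j/(ω·C) = 0 - j1908 Ω
Step 3 — Series combination: Z_total = R + C = 4700 - j1908 Ω = 5073∠-22.1° Ω.

Z = 4700 - j1908 Ω = 5073∠-22.1° Ω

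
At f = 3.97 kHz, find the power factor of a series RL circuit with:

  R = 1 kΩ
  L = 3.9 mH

Step 1 — Angular frequency: ω = 2π·f = 2π·3970 = 2.494e+04 rad/s.
Step 2 — Component impedances:
  R: Z = R = 1000 Ω
  L: Z = jωL = j·2.494e+04·0.0039 = 0 + j97.28 Ω
Step 3 — Series combination: Z_total = R + L = 1000 + j97.28 Ω = 1005∠5.6° Ω.
Step 4 — Power factor: PF = cos(φ) = Re(Z)/|Z| = 1000/1004.7 = 0.9953.
Step 5 — Type: Im(Z) = 97.28 ⇒ lagging (phase φ = 5.6°).

PF = 0.9953 (lagging, φ = 5.6°)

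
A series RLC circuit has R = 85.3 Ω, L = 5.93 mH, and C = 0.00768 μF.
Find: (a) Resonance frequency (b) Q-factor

Step 1 — Resonance condition Im(Z)=0 gives ω₀ = 1/√(LC).
Step 2 — ω₀ = 1/√(0.00593·7.68e-09) = 1.482e+05 rad/s.
Step 3 — f₀ = ω₀/(2π) = 2.358e+04 Hz.
Step 4 — Series Q: Q = ω₀L/R = 1.482e+05·0.00593/85.3 = 10.3.

(a) f₀ = 2.358e+04 Hz  (b) Q = 10.3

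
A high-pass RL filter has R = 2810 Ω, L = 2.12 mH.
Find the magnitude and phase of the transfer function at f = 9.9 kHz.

Step 1 — Angular frequency: ω = 2π·9900 = 6.22e+04 rad/s.
Step 2 — Transfer function: H(jω) = jωL/(R + jωL).
Step 3 — Numerator jωL = j·131.9; denominator R + jωL = 2810 + j131.9.
Step 4 — H = 0.002198 + j0.04683.
Step 5 — Magnitude: |H| = 0.04688 (-26.6 dB); phase: φ = 87.3°.

|H| = 0.04688 (-26.6 dB), φ = 87.3°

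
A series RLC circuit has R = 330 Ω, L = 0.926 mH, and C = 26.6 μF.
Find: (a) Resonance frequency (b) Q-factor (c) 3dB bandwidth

Step 1 — Resonance: ω₀ = 1/√(LC) = 1/√(0.000926·2.66e-05) = 6372 rad/s.
Step 2 — f₀ = ω₀/(2π) = 1014 Hz.
Step 3 — Series Q: Q = ω₀L/R = 6372·0.000926/330 = 0.01788.
Step 4 — Bandwidth: Δω = ω₀/Q = 3.564e+05 rad/s; BW = Δω/(2π) = 5.672e+04 Hz.

(a) f₀ = 1014 Hz  (b) Q = 0.01788  (c) BW = 5.672e+04 Hz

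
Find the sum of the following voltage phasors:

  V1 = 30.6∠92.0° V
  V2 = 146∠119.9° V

Step 1 — Convert each phasor to rectangular form:
  V1 = 30.6·(cos(92.0°) + j·sin(92.0°)) = -1.068 + j30.58 V
  V2 = 146·(cos(119.9°) + j·sin(119.9°)) = -72.78 + j126.6 V
Step 2 — Sum components: V_total = -73.85 + j157.1 V.
Step 3 — Convert to polar: |V_total| = 173.6 V, ∠V_total = 115.2°.

V_total = 173.6∠115.2° V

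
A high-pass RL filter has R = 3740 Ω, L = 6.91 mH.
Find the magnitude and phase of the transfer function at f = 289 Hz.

Step 1 — Angular frequency: ω = 2π·289 = 1816 rad/s.
Step 2 — Transfer function: H(jω) = jωL/(R + jωL).
Step 3 — Numerator jωL = j·12.55; denominator R + jωL = 3740 + j12.55.
Step 4 — H = 1.126e-05 + j0.003355.
Step 5 — Magnitude: |H| = 0.003355 (-49.5 dB); phase: φ = 89.8°.

|H| = 0.003355 (-49.5 dB), φ = 89.8°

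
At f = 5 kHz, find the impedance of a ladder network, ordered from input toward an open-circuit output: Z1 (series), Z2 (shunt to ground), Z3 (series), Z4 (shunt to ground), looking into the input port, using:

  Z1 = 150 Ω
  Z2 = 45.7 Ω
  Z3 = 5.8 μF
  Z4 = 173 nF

Step 1 — Angular frequency: ω = 2π·f = 2π·5000 = 3.142e+04 rad/s.
Step 2 — Component impedances:
  Z1: Z = R = 150 Ω
  Z2: Z = R = 45.7 Ω
  Z3: Z = 1/(jωC) = -j/(ω·C) = 0 - j5.488 Ω
  Z4: Z = 1/(jωC) = -j/(ω·C) = 0 - j184 Ω
Step 3 — Ladder network (open output): work backward from the far end, alternating series and parallel combinations. Z_in = 193.2 - j10.42 Ω = 193.5∠-3.1° Ω.

Z = 193.2 - j10.42 Ω = 193.5∠-3.1° Ω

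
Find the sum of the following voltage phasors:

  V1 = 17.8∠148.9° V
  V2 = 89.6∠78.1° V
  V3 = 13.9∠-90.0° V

Step 1 — Convert each phasor to rectangular form:
  V1 = 17.8·(cos(148.9°) + j·sin(148.9°)) = -15.24 + j9.194 V
  V2 = 89.6·(cos(78.1°) + j·sin(78.1°)) = 18.48 + j87.67 V
  V3 = 13.9·(cos(-90.0°) + j·sin(-90.0°)) = 0 - j13.9 V
Step 2 — Sum components: V_total = 3.234 + j82.97 V.
Step 3 — Convert to polar: |V_total| = 83.03 V, ∠V_total = 87.8°.

V_total = 83.03∠87.8° V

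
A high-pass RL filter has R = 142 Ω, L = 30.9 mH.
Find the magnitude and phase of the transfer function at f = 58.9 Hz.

Step 1 — Angular frequency: ω = 2π·58.9 = 370.1 rad/s.
Step 2 — Transfer function: H(jω) = jωL/(R + jωL).
Step 3 — Numerator jωL = j·11.44; denominator R + jωL = 142 + j11.44.
Step 4 — H = 0.006444 + j0.08001.
Step 5 — Magnitude: |H| = 0.08027 (-21.9 dB); phase: φ = 85.4°.

|H| = 0.08027 (-21.9 dB), φ = 85.4°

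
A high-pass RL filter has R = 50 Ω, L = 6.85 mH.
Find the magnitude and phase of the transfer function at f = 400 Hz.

Step 1 — Angular frequency: ω = 2π·400 = 2513 rad/s.
Step 2 — Transfer function: H(jω) = jωL/(R + jωL).
Step 3 — Numerator jωL = j·17.22; denominator R + jωL = 50 + j17.22.
Step 4 — H = 0.106 + j0.3078.
Step 5 — Magnitude: |H| = 0.3256 (-9.7 dB); phase: φ = 71.0°.

|H| = 0.3256 (-9.7 dB), φ = 71.0°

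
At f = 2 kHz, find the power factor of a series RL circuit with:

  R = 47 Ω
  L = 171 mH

Step 1 — Angular frequency: ω = 2π·f = 2π·2000 = 1.257e+04 rad/s.
Step 2 — Component impedances:
  R: Z = R = 47 Ω
  L: Z = jωL = j·1.257e+04·0.171 = 0 + j2149 Ω
Step 3 — Series combination: Z_total = R + L = 47 + j2149 Ω = 2149∠88.7° Ω.
Step 4 — Power factor: PF = cos(φ) = Re(Z)/|Z| = 47/2149 = 0.02187.
Step 5 — Type: Im(Z) = 2149 ⇒ lagging (phase φ = 88.7°).

PF = 0.02187 (lagging, φ = 88.7°)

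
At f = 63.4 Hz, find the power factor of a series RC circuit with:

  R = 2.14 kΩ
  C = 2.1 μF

Step 1 — Angular frequency: ω = 2π·f = 2π·63.4 = 398.4 rad/s.
Step 2 — Component impedances:
  R: Z = R = 2140 Ω
  C: Z = 1/(jωC) = -j/(ω·C) = 0 - j1195 Ω
Step 3 — Series combination: Z_total = R + C = 2140 - j1195 Ω = 2451∠-29.2° Ω.
Step 4 — Power factor: PF = cos(φ) = Re(Z)/|Z| = 2140/2451.2 = 0.873.
Step 5 — Type: Im(Z) = -1195 ⇒ leading (phase φ = -29.2°).

PF = 0.873 (leading, φ = -29.2°)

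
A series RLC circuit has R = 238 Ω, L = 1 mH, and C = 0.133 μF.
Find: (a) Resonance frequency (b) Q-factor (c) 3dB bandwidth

Step 1 — Resonance: ω₀ = 1/√(LC) = 1/√(0.001·1.33e-07) = 8.671e+04 rad/s.
Step 2 — f₀ = ω₀/(2π) = 1.38e+04 Hz.
Step 3 — Series Q: Q = ω₀L/R = 8.671e+04·0.001/238 = 0.3643.
Step 4 — Bandwidth: Δω = ω₀/Q = 2.38e+05 rad/s; BW = Δω/(2π) = 3.788e+04 Hz.

(a) f₀ = 1.38e+04 Hz  (b) Q = 0.3643  (c) BW = 3.788e+04 Hz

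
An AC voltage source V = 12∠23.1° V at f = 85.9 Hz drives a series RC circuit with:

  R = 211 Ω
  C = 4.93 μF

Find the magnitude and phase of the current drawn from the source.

Step 1 — Angular frequency: ω = 2π·f = 2π·85.9 = 539.7 rad/s.
Step 2 — Component impedances:
  R: Z = R = 211 Ω
  C: Z = 1/(jωC) = -j/(ω·C) = 0 - j375.8 Ω
Step 3 — Series combination: Z_total = R + C = 211 - j375.8 Ω = 431∠-60.7° Ω.
Step 4 — Source phasor: V = 12∠23.1° V = 11.04 + j4.708 V.
Step 5 — Ohm's law: I = V / Z_total = (11.04 + j4.708) / (211 - j375.8) = 0.003013 + j0.02768 A.
Step 6 — Convert to polar: |I| = 0.02784 A, ∠I = 83.8°.

I = 0.02784∠83.8° A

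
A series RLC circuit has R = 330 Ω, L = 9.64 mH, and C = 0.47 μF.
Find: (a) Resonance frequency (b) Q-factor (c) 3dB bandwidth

Step 1 — Resonance: ω₀ = 1/√(LC) = 1/√(0.00964·4.7e-07) = 1.486e+04 rad/s.
Step 2 — f₀ = ω₀/(2π) = 2364 Hz.
Step 3 — Series Q: Q = ω₀L/R = 1.486e+04·0.00964/330 = 0.434.
Step 4 — Bandwidth: Δω = ω₀/Q = 3.423e+04 rad/s; BW = Δω/(2π) = 5448 Hz.

(a) f₀ = 2364 Hz  (b) Q = 0.434  (c) BW = 5448 Hz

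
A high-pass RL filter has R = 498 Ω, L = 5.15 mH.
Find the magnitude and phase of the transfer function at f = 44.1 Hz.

Step 1 — Angular frequency: ω = 2π·44.1 = 277.1 rad/s.
Step 2 — Transfer function: H(jω) = jωL/(R + jωL).
Step 3 — Numerator jωL = j·1.427; denominator R + jωL = 498 + j1.427.
Step 4 — H = 8.211e-06 + j0.002865.
Step 5 — Magnitude: |H| = 0.002865 (-50.9 dB); phase: φ = 89.8°.

|H| = 0.002865 (-50.9 dB), φ = 89.8°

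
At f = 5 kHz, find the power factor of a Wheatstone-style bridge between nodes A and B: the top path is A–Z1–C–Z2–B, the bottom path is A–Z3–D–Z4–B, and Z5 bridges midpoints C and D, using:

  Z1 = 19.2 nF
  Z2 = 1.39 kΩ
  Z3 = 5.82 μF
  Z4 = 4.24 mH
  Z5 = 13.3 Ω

Step 1 — Angular frequency: ω = 2π·f = 2π·5000 = 3.142e+04 rad/s.
Step 2 — Component impedances:
  Z1: Z = 1/(jωC) = -j/(ω·C) = 0 - j1658 Ω
  Z2: Z = R = 1390 Ω
  Z3: Z = 1/(jωC) = -j/(ω·C) = 0 - j5.469 Ω
  Z4: Z = jωL = j·3.142e+04·0.00424 = 0 + j133.2 Ω
  Z5: Z = R = 13.3 Ω
Step 3 — Bridge requires nodal analysis (the Z5 bridge couples midpoints C and D, so the two paths cannot be reduced to a simple series/parallel combination). Setting node B to ground and injecting 1 A at node A, the 3-node admittance system at A, C, D solves to V_A = Z_AB = 12.53 + j126.6 Ω = 127.2∠84.3° Ω.
Step 4 — Power factor: PF = cos(φ) = Re(Z)/|Z| = 12.53/127.17 = 0.09853.
Step 5 — Type: Im(Z) = 126.6 ⇒ lagging (phase φ = 84.3°).

PF = 0.09853 (lagging, φ = 84.3°)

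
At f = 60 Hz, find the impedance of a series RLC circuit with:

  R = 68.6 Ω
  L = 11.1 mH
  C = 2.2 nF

Step 1 — Angular frequency: ω = 2π·f = 2π·60 = 377 rad/s.
Step 2 — Component impedances:
  R: Z = R = 68.6 Ω
  L: Z = jωL = j·377·0.0111 = 0 + j4.185 Ω
  C: Z = 1/(jωC) = -j/(ω·C) = 0 - j1.206e+06 Ω
Step 3 — Series combination: Z_total = R + L + C = 68.6 - j1.206e+06 Ω = 1.206e+06∠-90.0° Ω.

Z = 68.6 - j1.206e+06 Ω = 1.206e+06∠-90.0° Ω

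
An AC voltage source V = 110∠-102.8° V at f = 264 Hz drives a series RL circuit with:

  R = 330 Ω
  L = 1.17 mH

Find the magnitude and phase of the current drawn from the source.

Step 1 — Angular frequency: ω = 2π·f = 2π·264 = 1659 rad/s.
Step 2 — Component impedances:
  R: Z = R = 330 Ω
  L: Z = jωL = j·1659·0.00117 = 0 + j1.941 Ω
Step 3 — Series combination: Z_total = R + L = 330 + j1.941 Ω = 330∠0.3° Ω.
Step 4 — Source phasor: V = 110∠-102.8° V = -24.37 - j107.3 V.
Step 5 — Ohm's law: I = V / Z_total = (-24.37 - j107.3) / (330 + j1.941) = -0.07576 - j0.3246 A.
Step 6 — Convert to polar: |I| = 0.3333 A, ∠I = -103.1°.

I = 0.3333∠-103.1° A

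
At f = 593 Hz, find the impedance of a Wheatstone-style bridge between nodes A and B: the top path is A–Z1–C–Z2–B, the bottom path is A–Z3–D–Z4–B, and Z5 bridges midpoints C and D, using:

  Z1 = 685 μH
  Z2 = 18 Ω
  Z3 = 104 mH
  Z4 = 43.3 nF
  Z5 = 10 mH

Step 1 — Angular frequency: ω = 2π·f = 2π·593 = 3726 rad/s.
Step 2 — Component impedances:
  Z1: Z = jωL = j·3726·0.000685 = 0 + j2.552 Ω
  Z2: Z = R = 18 Ω
  Z3: Z = jωL = j·3726·0.104 = 0 + j387.5 Ω
  Z4: Z = 1/(jωC) = -j/(ω·C) = 0 - j6198 Ω
  Z5: Z = jωL = j·3726·0.01 = 0 + j37.26 Ω
Step 3 — Bridge requires nodal analysis (the Z5 bridge couples midpoints C and D, so the two paths cannot be reduced to a simple series/parallel combination). Setting node B to ground and injecting 1 A at node A, the 3-node admittance system at A, C, D solves to V_A = Z_AB = 18 + j2.484 Ω = 18.17∠7.9° Ω.

Z = 18 + j2.484 Ω = 18.17∠7.9° Ω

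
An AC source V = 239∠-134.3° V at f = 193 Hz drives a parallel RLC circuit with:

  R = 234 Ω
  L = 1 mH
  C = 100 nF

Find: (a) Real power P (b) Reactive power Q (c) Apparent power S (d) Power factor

Step 1 — Angular frequency: ω = 2π·f = 2π·193 = 1213 rad/s.
Step 2 — Component impedances:
  R: Z = R = 234 Ω
  L: Z = jωL = j·1213·0.001 = 0 + j1.213 Ω
  C: Z = 1/(jωC) = -j/(ω·C) = 0 - j8246 Ω
Step 3 — Parallel combination: 1/Z_total = 1/R + 1/L + 1/C; Z_total = 0.006286 + j1.213 Ω = 1.213∠89.7° Ω.
Step 4 — Source phasor: V = 239∠-134.3° V = -166.9 - j171.1 V.
Step 5 — Current: I = V / Z = -141.7 + j136.9 A = 197.1∠136.0° A.
Step 6 — Complex power: S = V·I* = 244.1 + j4.71e+04 VA.
Step 7 — Real power: P = Re(S) = 244.1 W.
Step 8 — Reactive power: Q = Im(S) = 4.71e+04 VAR.
Step 9 — Apparent power: |S| = 4.71e+04 VA.
Step 10 — Power factor: PF = P/|S| = 0.005183 (lagging).

(a) P = 244.1 W  (b) Q = 4.71e+04 VAR  (c) S = 4.71e+04 VA  (d) PF = 0.005183 (lagging)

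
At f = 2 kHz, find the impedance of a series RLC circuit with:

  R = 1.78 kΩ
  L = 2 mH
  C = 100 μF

Step 1 — Angular frequency: ω = 2π·f = 2π·2000 = 1.257e+04 rad/s.
Step 2 — Component impedances:
  R: Z = R = 1780 Ω
  L: Z = jωL = j·1.257e+04·0.002 = 0 + j25.13 Ω
  C: Z = 1/(jωC) = -j/(ω·C) = 0 - j0.7958 Ω
Step 3 — Series combination: Z_total = R + L + C = 1780 + j24.34 Ω = 1780∠0.8° Ω.

Z = 1780 + j24.34 Ω = 1780∠0.8° Ω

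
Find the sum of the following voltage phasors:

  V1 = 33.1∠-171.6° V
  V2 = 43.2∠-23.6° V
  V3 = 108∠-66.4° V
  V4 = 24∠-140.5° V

Step 1 — Convert each phasor to rectangular form:
  V1 = 33.1·(cos(-171.6°) + j·sin(-171.6°)) = -32.74 - j4.835 V
  V2 = 43.2·(cos(-23.6°) + j·sin(-23.6°)) = 39.59 - j17.3 V
  V3 = 108·(cos(-66.4°) + j·sin(-66.4°)) = 43.24 - j98.97 V
  V4 = 24·(cos(-140.5°) + j·sin(-140.5°)) = -18.52 - j15.27 V
Step 2 — Sum components: V_total = 31.56 - j136.4 V.
Step 3 — Convert to polar: |V_total| = 140 V, ∠V_total = -77.0°.

V_total = 140∠-77.0° V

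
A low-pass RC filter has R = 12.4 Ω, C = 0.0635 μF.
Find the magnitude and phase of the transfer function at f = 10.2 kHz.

Step 1 — Angular frequency: ω = 2π·1.02e+04 = 6.409e+04 rad/s.
Step 2 — Transfer function: H(jω) = 1/(1 + jωRC).
Step 3 — Denominator: 1 + jωRC = 1 + j·6.409e+04·12.4·6.35e-08 = 1 + j0.05046.
Step 4 — H = 0.9975 - j0.05034.
Step 5 — Magnitude: |H| = 0.9987 (-0.0 dB); phase: φ = -2.9°.

|H| = 0.9987 (-0.0 dB), φ = -2.9°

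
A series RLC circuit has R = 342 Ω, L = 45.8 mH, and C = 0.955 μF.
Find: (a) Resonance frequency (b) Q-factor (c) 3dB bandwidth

Step 1 — Resonance condition Im(Z)=0 gives ω₀ = 1/√(LC).
Step 2 — ω₀ = 1/√(0.0458·9.55e-07) = 4782 rad/s.
Step 3 — f₀ = ω₀/(2π) = 761 Hz.
Step 4 — Series Q: Q = ω₀L/R = 4782·0.0458/342 = 0.6403.
Step 5 — 3dB bandwidth: Δω = ω₀/Q = 7467 rad/s; BW = Δω/(2π) = 1188 Hz.

(a) f₀ = 761 Hz  (b) Q = 0.6403  (c) BW = 1188 Hz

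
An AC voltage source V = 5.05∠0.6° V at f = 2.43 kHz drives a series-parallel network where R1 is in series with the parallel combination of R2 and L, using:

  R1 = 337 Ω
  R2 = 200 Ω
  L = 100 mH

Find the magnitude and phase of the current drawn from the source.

Step 1 — Angular frequency: ω = 2π·f = 2π·2430 = 1.527e+04 rad/s.
Step 2 — Component impedances:
  R1: Z = R = 337 Ω
  R2: Z = R = 200 Ω
  L: Z = jωL = j·1.527e+04·0.1 = 0 + j1527 Ω
Step 3 — Parallel branch: R2 || L = 1/(1/R2 + 1/L) = 196.6 + j25.76 Ω.
Step 4 — Series with R1: Z_total = R1 + (R2 || L) = 533.6 + j25.76 Ω = 534.2∠2.8° Ω.
Step 5 — Source phasor: V = 5.05∠0.6° V = 5.05 + j0.05288 V.
Step 6 — Ohm's law: I = V / Z_total = (5.05 + j0.05288) / (533.6 + j25.76) = 0.009446 - j0.0003568 A.
Step 7 — Convert to polar: |I| = 0.009453 A, ∠I = -2.2°.

I = 0.009453∠-2.2° A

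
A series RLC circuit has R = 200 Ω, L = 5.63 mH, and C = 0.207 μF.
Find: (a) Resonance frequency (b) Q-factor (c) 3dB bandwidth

Step 1 — Resonance: ω₀ = 1/√(LC) = 1/√(0.00563·2.07e-07) = 2.929e+04 rad/s.
Step 2 — f₀ = ω₀/(2π) = 4662 Hz.
Step 3 — Series Q: Q = ω₀L/R = 2.929e+04·0.00563/200 = 0.8246.
Step 4 — Bandwidth: Δω = ω₀/Q = 3.552e+04 rad/s; BW = Δω/(2π) = 5654 Hz.

(a) f₀ = 4662 Hz  (b) Q = 0.8246  (c) BW = 5654 Hz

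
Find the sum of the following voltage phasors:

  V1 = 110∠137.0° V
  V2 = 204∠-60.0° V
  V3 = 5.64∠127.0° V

Step 1 — Convert each phasor to rectangular form:
  V1 = 110·(cos(137.0°) + j·sin(137.0°)) = -80.45 + j75.02 V
  V2 = 204·(cos(-60.0°) + j·sin(-60.0°)) = 102 - j176.7 V
  V3 = 5.64·(cos(127.0°) + j·sin(127.0°)) = -3.394 + j4.504 V
Step 2 — Sum components: V_total = 18.16 - j97.15 V.
Step 3 — Convert to polar: |V_total| = 98.83 V, ∠V_total = -79.4°.

V_total = 98.83∠-79.4° V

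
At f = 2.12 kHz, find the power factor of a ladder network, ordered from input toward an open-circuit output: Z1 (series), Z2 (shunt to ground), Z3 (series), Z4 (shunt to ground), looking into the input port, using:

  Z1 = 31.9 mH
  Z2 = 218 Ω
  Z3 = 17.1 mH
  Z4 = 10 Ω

Step 1 — Angular frequency: ω = 2π·f = 2π·2120 = 1.332e+04 rad/s.
Step 2 — Component impedances:
  Z1: Z = jωL = j·1.332e+04·0.0319 = 0 + j424.9 Ω
  Z2: Z = R = 218 Ω
  Z3: Z = jωL = j·1.332e+04·0.0171 = 0 + j227.8 Ω
  Z4: Z = R = 10 Ω
Step 3 — Ladder network (open output): work backward from the far end, alternating series and parallel combinations. Z_in = 113.7 + j529.1 Ω = 541.2∠77.9° Ω.
Step 4 — Power factor: PF = cos(φ) = Re(Z)/|Z| = 113.68/541.21 = 0.21.
Step 5 — Type: Im(Z) = 529.1 ⇒ lagging (phase φ = 77.9°).

PF = 0.21 (lagging, φ = 77.9°)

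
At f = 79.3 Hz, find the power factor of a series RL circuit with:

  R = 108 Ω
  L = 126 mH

Step 1 — Angular frequency: ω = 2π·f = 2π·79.3 = 498.3 rad/s.
Step 2 — Component impedances:
  R: Z = R = 108 Ω
  L: Z = jωL = j·498.3·0.126 = 0 + j62.78 Ω
Step 3 — Series combination: Z_total = R + L = 108 + j62.78 Ω = 124.9∠30.2° Ω.
Step 4 — Power factor: PF = cos(φ) = Re(Z)/|Z| = 108/124.921 = 0.8645.
Step 5 — Type: Im(Z) = 62.78 ⇒ lagging (phase φ = 30.2°).

PF = 0.8645 (lagging, φ = 30.2°)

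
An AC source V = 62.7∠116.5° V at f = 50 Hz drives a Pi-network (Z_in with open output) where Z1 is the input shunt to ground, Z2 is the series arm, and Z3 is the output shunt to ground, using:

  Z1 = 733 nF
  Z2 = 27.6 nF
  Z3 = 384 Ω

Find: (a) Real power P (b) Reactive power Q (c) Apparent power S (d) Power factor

Step 1 — Angular frequency: ω = 2π·f = 2π·50 = 314.2 rad/s.
Step 2 — Component impedances:
  Z1: Z = 1/(jωC) = -j/(ω·C) = 0 - j4343 Ω
  Z2: Z = 1/(jωC) = -j/(ω·C) = 0 - j1.153e+05 Ω
  Z3: Z = R = 384 Ω
Step 3 — With open output, the series arm Z2 and the output shunt Z3 appear in series to ground: Z2 + Z3 = 384 - j1.153e+05 Ω.
Step 4 — Parallel with input shunt Z1: Z_in = Z1 || (Z2 + Z3) = 0.5056 - j4185 Ω = 4185∠-90.0° Ω.
Step 5 — Source phasor: V = 62.7∠116.5° V = -27.98 + j56.11 V.
Step 6 — Current: I = V / Z = -0.01341 - j0.006683 A = 0.01498∠-153.5° A.
Step 7 — Complex power: S = V·I* = 0.0001135 - j0.9394 VA.
Step 8 — Real power: P = Re(S) = 0.0001135 W.
Step 9 — Reactive power: Q = Im(S) = -0.9394 VAR.
Step 10 — Apparent power: |S| = 0.9394 VA.
Step 11 — Power factor: PF = P/|S| = 0.0001208 (leading).

(a) P = 0.0001135 W  (b) Q = -0.9394 VAR  (c) S = 0.9394 VA  (d) PF = 0.0001208 (leading)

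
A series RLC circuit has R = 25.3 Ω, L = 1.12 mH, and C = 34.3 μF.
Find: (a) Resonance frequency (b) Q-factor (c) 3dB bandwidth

Step 1 — Resonance condition Im(Z)=0 gives ω₀ = 1/√(LC).
Step 2 — ω₀ = 1/√(0.00112·3.43e-05) = 5102 rad/s.
Step 3 — f₀ = ω₀/(2π) = 812 Hz.
Step 4 — Series Q: Q = ω₀L/R = 5102·0.00112/25.3 = 0.2259.
Step 5 — 3dB bandwidth: Δω = ω₀/Q = 2.259e+04 rad/s; BW = Δω/(2π) = 3595 Hz.

(a) f₀ = 812 Hz  (b) Q = 0.2259  (c) BW = 3595 Hz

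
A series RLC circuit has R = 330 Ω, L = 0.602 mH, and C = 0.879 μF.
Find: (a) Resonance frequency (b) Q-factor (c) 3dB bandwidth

Step 1 — Resonance: ω₀ = 1/√(LC) = 1/√(0.000602·8.79e-07) = 4.347e+04 rad/s.
Step 2 — f₀ = ω₀/(2π) = 6919 Hz.
Step 3 — Series Q: Q = ω₀L/R = 4.347e+04·0.000602/330 = 0.0793.
Step 4 — Bandwidth: Δω = ω₀/Q = 5.482e+05 rad/s; BW = Δω/(2π) = 8.724e+04 Hz.

(a) f₀ = 6919 Hz  (b) Q = 0.0793  (c) BW = 8.724e+04 Hz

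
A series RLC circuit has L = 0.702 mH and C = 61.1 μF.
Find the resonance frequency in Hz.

Step 1 — Resonance condition Im(Z)=0 gives ω₀ = 1/√(LC).
Step 2 — ω₀ = 1/√(0.000702·6.11e-05) = 4828 rad/s.
Step 3 — f₀ = ω₀/(2π) = 768.5 Hz.

f₀ = 768.5 Hz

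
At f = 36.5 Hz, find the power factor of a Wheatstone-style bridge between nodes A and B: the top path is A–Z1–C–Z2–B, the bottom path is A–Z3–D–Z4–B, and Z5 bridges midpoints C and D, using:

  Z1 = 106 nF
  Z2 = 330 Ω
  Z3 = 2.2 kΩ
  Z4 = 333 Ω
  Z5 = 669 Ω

Step 1 — Angular frequency: ω = 2π·f = 2π·36.5 = 229.3 rad/s.
Step 2 — Component impedances:
  Z1: Z = 1/(jωC) = -j/(ω·C) = 0 - j4.114e+04 Ω
  Z2: Z = R = 330 Ω
  Z3: Z = R = 2200 Ω
  Z4: Z = R = 333 Ω
  Z5: Z = R = 669 Ω
Step 3 — Bridge requires nodal analysis (the Z5 bridge couples midpoints C and D, so the two paths cannot be reduced to a simple series/parallel combination). Setting node B to ground and injecting 1 A at node A, the 3-node admittance system at A, C, D solves to V_A = Z_AB = 2441 - j135.7 Ω = 2445∠-3.2° Ω.
Step 4 — Power factor: PF = cos(φ) = Re(Z)/|Z| = 2441.39/2445.16 = 0.9985.
Step 5 — Type: Im(Z) = -135.7 ⇒ leading (phase φ = -3.2°).

PF = 0.9985 (leading, φ = -3.2°)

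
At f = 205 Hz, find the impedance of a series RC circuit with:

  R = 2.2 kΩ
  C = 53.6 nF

Step 1 — Angular frequency: ω = 2π·f = 2π·205 = 1288 rad/s.
Step 2 — Component impedances:
  R: Z = R = 2200 Ω
  C: Z = 1/(jωC) = -j/(ω·C) = 0 - j1.448e+04 Ω
Step 3 — Series combination: Z_total = R + C = 2200 - j1.448e+04 Ω = 1.465e+04∠-81.4° Ω.

Z = 2200 - j1.448e+04 Ω = 1.465e+04∠-81.4° Ω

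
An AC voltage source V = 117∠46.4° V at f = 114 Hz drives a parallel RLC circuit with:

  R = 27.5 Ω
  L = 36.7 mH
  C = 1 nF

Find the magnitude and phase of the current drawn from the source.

Step 1 — Angular frequency: ω = 2π·f = 2π·114 = 716.3 rad/s.
Step 2 — Component impedances:
  R: Z = R = 27.5 Ω
  L: Z = jωL = j·716.3·0.0367 = 0 + j26.29 Ω
  C: Z = 1/(jωC) = -j/(ω·C) = 0 - j1.396e+06 Ω
Step 3 — Parallel combination: 1/Z_total = 1/R + 1/L + 1/C; Z_total = 13.13 + j13.74 Ω = 19∠46.3° Ω.
Step 4 — Source phasor: V = 117∠46.4° V = 80.69 + j84.73 V.
Step 5 — Ohm's law: I = V / Z_total = (80.69 + j84.73) / (13.13 + j13.74) = 6.157 + j0.01174 A.
Step 6 — Convert to polar: |I| = 6.157 A, ∠I = 0.1°.

I = 6.157∠0.1° A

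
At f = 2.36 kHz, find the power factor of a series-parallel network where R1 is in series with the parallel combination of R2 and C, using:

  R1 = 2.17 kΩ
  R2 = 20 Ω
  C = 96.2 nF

Step 1 — Angular frequency: ω = 2π·f = 2π·2360 = 1.483e+04 rad/s.
Step 2 — Component impedances:
  R1: Z = R = 2170 Ω
  R2: Z = R = 20 Ω
  C: Z = 1/(jωC) = -j/(ω·C) = 0 - j701 Ω
Step 3 — Parallel branch: R2 || C = 1/(1/R2 + 1/C) = 19.98 - j0.5701 Ω.
Step 4 — Series with R1: Z_total = R1 + (R2 || C) = 2190 - j0.5701 Ω = 2190∠-0.0° Ω.
Step 5 — Power factor: PF = cos(φ) = Re(Z)/|Z| = 2190/2190 = 1.
Step 6 — Type: Im(Z) = -0.5701 ⇒ leading (phase φ = -0.0°).

PF = 1 (leading, φ = -0.0°)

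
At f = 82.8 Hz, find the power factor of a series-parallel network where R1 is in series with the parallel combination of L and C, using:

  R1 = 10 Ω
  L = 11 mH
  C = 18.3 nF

Step 1 — Angular frequency: ω = 2π·f = 2π·82.8 = 520.2 rad/s.
Step 2 — Component impedances:
  R1: Z = R = 10 Ω
  L: Z = jωL = j·520.2·0.011 = 0 + j5.723 Ω
  C: Z = 1/(jωC) = -j/(ω·C) = 0 - j1.05e+05 Ω
Step 3 — Parallel branch: L || C = 1/(1/L + 1/C) = 0 + j5.723 Ω.
Step 4 — Series with R1: Z_total = R1 + (L || C) = 10 + j5.723 Ω = 11.52∠29.8° Ω.
Step 5 — Power factor: PF = cos(φ) = Re(Z)/|Z| = 10/11.522 = 0.8679.
Step 6 — Type: Im(Z) = 5.723 ⇒ lagging (phase φ = 29.8°).

PF = 0.8679 (lagging, φ = 29.8°)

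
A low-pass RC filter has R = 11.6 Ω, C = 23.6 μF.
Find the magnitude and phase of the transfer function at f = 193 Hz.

Step 1 — Angular frequency: ω = 2π·193 = 1213 rad/s.
Step 2 — Transfer function: H(jω) = 1/(1 + jωRC).
Step 3 — Denominator: 1 + jωRC = 1 + j·1213·11.6·2.36e-05 = 1 + j0.332.
Step 4 — H = 0.9007 - j0.299.
Step 5 — Magnitude: |H| = 0.9491 (-0.5 dB); phase: φ = -18.4°.

|H| = 0.9491 (-0.5 dB), φ = -18.4°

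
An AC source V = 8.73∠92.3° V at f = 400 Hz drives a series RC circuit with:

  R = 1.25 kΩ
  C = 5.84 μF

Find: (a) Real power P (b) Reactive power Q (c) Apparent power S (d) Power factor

Step 1 — Angular frequency: ω = 2π·f = 2π·400 = 2513 rad/s.
Step 2 — Component impedances:
  R: Z = R = 1250 Ω
  C: Z = 1/(jωC) = -j/(ω·C) = 0 - j68.13 Ω
Step 3 — Series combination: Z_total = R + C = 1250 - j68.13 Ω = 1252∠-3.1° Ω.
Step 4 — Source phasor: V = 8.73∠92.3° V = -0.3504 + j8.723 V.
Step 5 — Current: I = V / Z = -0.0006587 + j0.006942 A = 0.006974∠95.4° A.
Step 6 — Complex power: S = V·I* = 0.06079 - j0.003313 VA.
Step 7 — Real power: P = Re(S) = 0.06079 W.
Step 8 — Reactive power: Q = Im(S) = -0.003313 VAR.
Step 9 — Apparent power: |S| = 0.06088 VA.
Step 10 — Power factor: PF = P/|S| = 0.9985 (leading).

(a) P = 0.06079 W  (b) Q = -0.003313 VAR  (c) S = 0.06088 VA  (d) PF = 0.9985 (leading)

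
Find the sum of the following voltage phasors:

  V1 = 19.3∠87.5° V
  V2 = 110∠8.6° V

Step 1 — Convert each phasor to rectangular form:
  V1 = 19.3·(cos(87.5°) + j·sin(87.5°)) = 0.8419 + j19.28 V
  V2 = 110·(cos(8.6°) + j·sin(8.6°)) = 108.8 + j16.45 V
Step 2 — Sum components: V_total = 109.6 + j35.73 V.
Step 3 — Convert to polar: |V_total| = 115.3 V, ∠V_total = 18.1°.

V_total = 115.3∠18.1° V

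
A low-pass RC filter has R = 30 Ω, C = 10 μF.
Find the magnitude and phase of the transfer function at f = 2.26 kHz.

Step 1 — Angular frequency: ω = 2π·2260 = 1.42e+04 rad/s.
Step 2 — Transfer function: H(jω) = 1/(1 + jωRC).
Step 3 — Denominator: 1 + jωRC = 1 + j·1.42e+04·30·1e-05 = 1 + j4.26.
Step 4 — H = 0.05223 - j0.2225.
Step 5 — Magnitude: |H| = 0.2285 (-12.8 dB); phase: φ = -76.8°.

|H| = 0.2285 (-12.8 dB), φ = -76.8°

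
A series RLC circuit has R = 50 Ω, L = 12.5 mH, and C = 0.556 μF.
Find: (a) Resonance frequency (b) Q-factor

Step 1 — Resonance condition Im(Z)=0 gives ω₀ = 1/√(LC).
Step 2 — ω₀ = 1/√(0.0125·5.56e-07) = 1.2e+04 rad/s.
Step 3 — f₀ = ω₀/(2π) = 1909 Hz.
Step 4 — Series Q: Q = ω₀L/R = 1.2e+04·0.0125/50 = 2.999.

(a) f₀ = 1909 Hz  (b) Q = 2.999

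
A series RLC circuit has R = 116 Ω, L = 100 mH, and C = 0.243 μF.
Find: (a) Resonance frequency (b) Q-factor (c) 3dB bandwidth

Step 1 — Resonance condition Im(Z)=0 gives ω₀ = 1/√(LC).
Step 2 — ω₀ = 1/√(0.1·2.43e-07) = 6415 rad/s.
Step 3 — f₀ = ω₀/(2π) = 1021 Hz.
Step 4 — Series Q: Q = ω₀L/R = 6415·0.1/116 = 5.53.
Step 5 — 3dB bandwidth: Δω = ω₀/Q = 1160 rad/s; BW = Δω/(2π) = 184.6 Hz.

(a) f₀ = 1021 Hz  (b) Q = 5.53  (c) BW = 184.6 Hz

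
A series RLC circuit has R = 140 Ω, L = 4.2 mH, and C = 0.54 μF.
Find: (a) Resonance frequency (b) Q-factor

Step 1 — Resonance condition Im(Z)=0 gives ω₀ = 1/√(LC).
Step 2 — ω₀ = 1/√(0.0042·5.4e-07) = 2.1e+04 rad/s.
Step 3 — f₀ = ω₀/(2π) = 3342 Hz.
Step 4 — Series Q: Q = ω₀L/R = 2.1e+04·0.0042/140 = 0.6299.

(a) f₀ = 3342 Hz  (b) Q = 0.6299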